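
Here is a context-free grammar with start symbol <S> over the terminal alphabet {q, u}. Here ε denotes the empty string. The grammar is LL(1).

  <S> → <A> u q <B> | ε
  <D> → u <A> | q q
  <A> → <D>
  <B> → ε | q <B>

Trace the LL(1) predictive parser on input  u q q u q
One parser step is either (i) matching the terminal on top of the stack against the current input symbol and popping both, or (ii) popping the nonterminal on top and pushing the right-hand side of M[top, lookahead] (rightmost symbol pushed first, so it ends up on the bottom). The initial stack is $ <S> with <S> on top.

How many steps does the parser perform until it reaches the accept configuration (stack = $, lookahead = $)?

11

      Stack            Input        Action
   1  $ <S>            u q q u q $  expand <S> → <A> u q <B>
   2  $ <B> q u <A>    u q q u q $  expand <A> → <D>
   3  $ <B> q u <D>    u q q u q $  expand <D> → u <A>
   4  $ <B> q u <A> u  u q q u q $  match u
   5  $ <B> q u <A>    q q u q $    expand <A> → <D>
   6  $ <B> q u <D>    q q u q $    expand <D> → q q
   7  $ <B> q u q q    q q u q $    match q
   8  $ <B> q u q      q u q $      match q
   9  $ <B> q u        u q $        match u
  10  $ <B> q          q $          match q
  11  $ <B>            $            expand <B> → ε
Accept reached after 11 steps.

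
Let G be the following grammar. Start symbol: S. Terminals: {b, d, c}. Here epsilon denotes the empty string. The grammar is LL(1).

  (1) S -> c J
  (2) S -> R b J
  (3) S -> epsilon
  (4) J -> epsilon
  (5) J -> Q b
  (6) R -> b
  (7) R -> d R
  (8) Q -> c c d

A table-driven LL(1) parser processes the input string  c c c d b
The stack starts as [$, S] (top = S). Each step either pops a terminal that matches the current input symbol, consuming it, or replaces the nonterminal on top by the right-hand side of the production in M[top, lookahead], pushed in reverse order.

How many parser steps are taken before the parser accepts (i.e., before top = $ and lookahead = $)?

8

step 1: stack=$ S  input=c c c d b $  — expand S -> c J
step 2: stack=$ J c  input=c c c d b $  — match c
step 3: stack=$ J  input=c c d b $  — expand J -> Q b
step 4: stack=$ b Q  input=c c d b $  — expand Q -> c c d
step 5: stack=$ b d c c  input=c c d b $  — match c
step 6: stack=$ b d c  input=c d b $  — match c
step 7: stack=$ b d  input=d b $  — match d
step 8: stack=$ b  input=b $  — match b
Accept reached after 8 steps.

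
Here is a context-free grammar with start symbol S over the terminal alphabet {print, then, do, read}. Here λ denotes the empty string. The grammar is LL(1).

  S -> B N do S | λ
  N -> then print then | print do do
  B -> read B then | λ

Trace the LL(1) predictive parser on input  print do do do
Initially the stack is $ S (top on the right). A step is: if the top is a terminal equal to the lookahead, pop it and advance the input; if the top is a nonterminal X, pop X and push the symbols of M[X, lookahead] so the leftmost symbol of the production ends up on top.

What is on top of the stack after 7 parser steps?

step 1: stack=$ S  input=print do do do $  — expand S -> B N do S
step 2: stack=$ S do N B  input=print do do do $  — expand B -> λ
step 3: stack=$ S do N  input=print do do do $  — expand N -> print do do
step 4: stack=$ S do do do print  input=print do do do $  — match print
step 5: stack=$ S do do do  input=do do do $  — match do
step 6: stack=$ S do do  input=do do $  — match do
step 7: stack=$ S do  input=do $  — match do
Stack after step 7: $ S (top = S).

S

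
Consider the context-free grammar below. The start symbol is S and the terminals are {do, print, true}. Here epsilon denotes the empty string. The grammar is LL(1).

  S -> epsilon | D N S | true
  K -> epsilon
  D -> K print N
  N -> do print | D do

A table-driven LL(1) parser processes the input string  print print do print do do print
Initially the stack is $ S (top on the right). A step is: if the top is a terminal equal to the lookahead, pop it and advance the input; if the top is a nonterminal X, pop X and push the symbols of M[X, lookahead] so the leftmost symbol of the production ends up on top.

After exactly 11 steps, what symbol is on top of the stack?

step 1: stack=$ S  input=print print do print do do print $  — expand S -> D N S
step 2: stack=$ S N D  input=print print do print do do print $  — expand D -> K print N
step 3: stack=$ S N N print K  input=print print do print do do print $  — expand K -> epsilon
step 4: stack=$ S N N print  input=print print do print do do print $  — match print
step 5: stack=$ S N N  input=print do print do do print $  — expand N -> D do
step 6: stack=$ S N do D  input=print do print do do print $  — expand D -> K print N
step 7: stack=$ S N do N print K  input=print do print do do print $  — expand K -> epsilon
step 8: stack=$ S N do N print  input=print do print do do print $  — match print
step 9: stack=$ S N do N  input=do print do do print $  — expand N -> do print
step 10: stack=$ S N do print do  input=do print do do print $  — match do
step 11: stack=$ S N do print  input=print do do print $  — match print
Stack after step 11: $ S N do (top = do).

do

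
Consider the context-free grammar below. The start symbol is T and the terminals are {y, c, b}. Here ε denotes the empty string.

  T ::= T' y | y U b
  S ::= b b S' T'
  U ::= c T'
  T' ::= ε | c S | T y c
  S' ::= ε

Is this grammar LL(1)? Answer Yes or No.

FIRST(T) = {c, y}
FIRST(S) = {b}
FIRST(U) = {c}
FIRST(T') = {ε, c, y}
FIRST(S') = {ε}
FOLLOW(T) = {$, y}
FOLLOW(S) = {b, y}
FOLLOW(U) = {b}
FOLLOW(T') = {b, y}
FOLLOW(S') = {b, c, y}
Cell M[T, y] receives both T ::= T' y and T ::= y U b — the grammar is not LL(1).

No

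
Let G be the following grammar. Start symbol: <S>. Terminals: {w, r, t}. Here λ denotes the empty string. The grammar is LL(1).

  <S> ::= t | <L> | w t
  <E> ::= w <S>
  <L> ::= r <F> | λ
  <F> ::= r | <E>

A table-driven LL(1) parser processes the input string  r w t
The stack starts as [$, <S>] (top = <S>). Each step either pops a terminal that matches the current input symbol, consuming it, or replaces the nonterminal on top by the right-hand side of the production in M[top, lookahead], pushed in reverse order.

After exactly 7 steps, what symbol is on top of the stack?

step 1: stack=$ <S>  input=r w t $  — expand <S> ::= <L>
step 2: stack=$ <L>  input=r w t $  — expand <L> ::= r <F>
step 3: stack=$ <F> r  input=r w t $  — match r
step 4: stack=$ <F>  input=w t $  — expand <F> ::= <E>
step 5: stack=$ <E>  input=w t $  — expand <E> ::= w <S>
step 6: stack=$ <S> w  input=w t $  — match w
step 7: stack=$ <S>  input=t $  — expand <S> ::= t
Stack after step 7: $ t (top = t).

t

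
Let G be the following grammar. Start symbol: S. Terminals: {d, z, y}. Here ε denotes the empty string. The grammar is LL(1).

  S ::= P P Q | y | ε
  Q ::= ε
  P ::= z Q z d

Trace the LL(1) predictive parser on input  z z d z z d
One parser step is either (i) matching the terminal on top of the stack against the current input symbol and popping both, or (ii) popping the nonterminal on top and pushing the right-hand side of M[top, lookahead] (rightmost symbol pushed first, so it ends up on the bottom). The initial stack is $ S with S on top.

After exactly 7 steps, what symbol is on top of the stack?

z

     Stack          Input          Action
  1  $ S            z z d z z d $  expand S ::= P P Q
  2  $ Q P P        z z d z z d $  expand P ::= z Q z d
  3  $ Q P d z Q z  z z d z z d $  match z
  4  $ Q P d z Q    z d z z d $    expand Q ::= ε
  5  $ Q P d z      z d z z d $    match z
  6  $ Q P d        d z z d $      match d
  7  $ Q P          z z d $        expand P ::= z Q z d
Stack after step 7: $ Q d z Q z (top = z).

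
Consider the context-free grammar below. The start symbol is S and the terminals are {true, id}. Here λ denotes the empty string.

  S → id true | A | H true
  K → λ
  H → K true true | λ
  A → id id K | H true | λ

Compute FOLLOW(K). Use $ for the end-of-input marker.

FIRST(K) = {λ}
FIRST(H) = {λ, true}  (via K true true)
FIRST(A) = {λ, id, true}  (via H true)
FIRST(S) = {λ, id, true}  (via A, H true)
FOLLOW(S) includes $ since S is the start symbol.
FOLLOW(S): S appears on no right-hand side. Thus FOLLOW(S) = {$}.
FOLLOW(H): in S→H true, H is followed by true with FIRST {true}; in A→H true, H is followed by true with FIRST {true}. Thus FOLLOW(H) = {true}.
FOLLOW(A): in S→A, the suffix after A is empty, so FOLLOW(A) ⊇ FOLLOW(S) = {$}. Thus FOLLOW(A) = {$}.
FOLLOW(K): in H→K true true, K is followed by true true with FIRST {true}; in A→id id K, the suffix after K is empty, so FOLLOW(K) ⊇ FOLLOW(A) = {$}. Thus FOLLOW(K) = {$, true}.

{$, true}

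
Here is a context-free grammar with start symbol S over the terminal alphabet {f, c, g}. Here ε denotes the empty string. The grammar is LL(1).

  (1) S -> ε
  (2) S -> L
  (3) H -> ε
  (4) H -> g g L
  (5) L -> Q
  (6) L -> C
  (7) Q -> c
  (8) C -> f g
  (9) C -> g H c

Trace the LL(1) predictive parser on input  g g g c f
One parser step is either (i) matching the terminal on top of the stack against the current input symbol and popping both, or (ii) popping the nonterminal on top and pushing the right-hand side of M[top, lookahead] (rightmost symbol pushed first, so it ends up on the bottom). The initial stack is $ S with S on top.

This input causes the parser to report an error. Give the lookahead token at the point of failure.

      Stack      Input        Action
   1  $ S        g g g c f $  expand S -> L
   2  $ L        g g g c f $  expand L -> C
   3  $ C        g g g c f $  expand C -> g H c
   4  $ c H g    g g g c f $  match g
   5  $ c H      g g c f $    expand H -> g g L
   6  $ c L g g  g g c f $    match g
   7  $ c L g    g c f $      match g
   8  $ c L      c f $        expand L -> Q
   9  $ c Q      c f $        expand Q -> c
  10  $ c c      c f $        match c
  11  $ c        f $          error: top is terminal c but lookahead is f

f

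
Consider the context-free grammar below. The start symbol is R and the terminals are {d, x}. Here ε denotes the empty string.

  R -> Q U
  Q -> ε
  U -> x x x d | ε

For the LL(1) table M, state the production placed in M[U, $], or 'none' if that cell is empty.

U -> ε

FIRST(Q): from Q->ε we get {ε}. So FIRST(Q) = {ε}.
FIRST(U): from U->x x x d we get {x}; from U->ε we get {ε}. So FIRST(U) = {ε, x}.
FIRST(R): from R->Q U we get {ε, x}. So FIRST(R) = {ε, x}.
FOLLOW(R) includes $ since R is the start symbol.
FOLLOW(R): R appears on no right-hand side. Thus FOLLOW(R) = {$}.
FOLLOW(U): in R->Q U, the suffix after U is empty, so FOLLOW(U) ⊇ FOLLOW(R) = {$}. Thus FOLLOW(U) = {$}.
For U -> x x x d: FIRST(x x x d) = {x}, so it goes in M[U, t] for t ∈ {x}.
For U -> ε: FIRST(ε) = {ε}, so it goes in M[U, t] for t ∈ {}; since ε ∈ FIRST, also for every t ∈ FOLLOW(U) = {$}.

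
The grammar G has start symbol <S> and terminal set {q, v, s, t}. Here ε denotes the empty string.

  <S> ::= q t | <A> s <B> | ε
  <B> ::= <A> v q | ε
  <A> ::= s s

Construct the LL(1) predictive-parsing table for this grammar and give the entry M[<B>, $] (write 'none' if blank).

FIRST(<A>) = {s}
FIRST(<S>) = {ε, q, s}  (via <A> s <B>)
FIRST(<B>) = {ε, s}  (via <A> v q)
FOLLOW(<S>) includes $ since <S> is the start symbol.
FOLLOW(<S>): <S> appears on no right-hand side. Thus FOLLOW(<S>) = {$}.
FOLLOW(<B>): in <S>::=<A> s <B>, the suffix after <B> is empty, so FOLLOW(<B>) ⊇ FOLLOW(<S>) = {$}. Thus FOLLOW(<B>) = {$}.
For <B> ::= <A> v q: FIRST(<A> v q) = {s}, so it goes in M[<B>, t] for t ∈ {s}.
For <B> ::= ε: FIRST(ε) = {ε}, so it goes in M[<B>, t] for t ∈ {}; since ε ∈ FIRST, also for every t ∈ FOLLOW(<B>) = {$}.

<B> ::= ε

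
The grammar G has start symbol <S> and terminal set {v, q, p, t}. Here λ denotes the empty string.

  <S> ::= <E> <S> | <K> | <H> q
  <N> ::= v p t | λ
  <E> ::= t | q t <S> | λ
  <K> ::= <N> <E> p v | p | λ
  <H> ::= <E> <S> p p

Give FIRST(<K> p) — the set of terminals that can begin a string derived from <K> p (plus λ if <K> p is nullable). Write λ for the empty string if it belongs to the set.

{p, q, t, v}

FIRST(<N>) = {λ, v}
FIRST(<E>) = {λ, q, t}
FIRST(<K>) = {λ, p, q, t, v}  (via <N> <E> p v)
FIRST(<S>) = {λ, p, q, t, v}  (via <E> <S>, <K>, <H> q)
FIRST(<H>) = {p, q, t, v}  (via <E> <S> p p)
FIRST(<K> p): take FIRST of each symbol in turn, carrying on past any symbol whose FIRST contains λ; result {p, q, t, v}.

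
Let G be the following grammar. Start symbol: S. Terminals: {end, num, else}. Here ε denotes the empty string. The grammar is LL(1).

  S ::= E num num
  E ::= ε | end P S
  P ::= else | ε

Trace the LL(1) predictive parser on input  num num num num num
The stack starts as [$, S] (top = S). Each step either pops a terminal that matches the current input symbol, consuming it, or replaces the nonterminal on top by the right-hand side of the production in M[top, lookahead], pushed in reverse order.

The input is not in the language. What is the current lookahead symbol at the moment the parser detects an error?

     Stack        Input                  Action
  1  $ S          num num num num num $  expand S ::= E num num
  2  $ num num E  num num num num num $  expand E ::= ε
  3  $ num num    num num num num num $  match num
  4  $ num        num num num num $      match num
  5  $            num num num $          error: stack empty but input remains

num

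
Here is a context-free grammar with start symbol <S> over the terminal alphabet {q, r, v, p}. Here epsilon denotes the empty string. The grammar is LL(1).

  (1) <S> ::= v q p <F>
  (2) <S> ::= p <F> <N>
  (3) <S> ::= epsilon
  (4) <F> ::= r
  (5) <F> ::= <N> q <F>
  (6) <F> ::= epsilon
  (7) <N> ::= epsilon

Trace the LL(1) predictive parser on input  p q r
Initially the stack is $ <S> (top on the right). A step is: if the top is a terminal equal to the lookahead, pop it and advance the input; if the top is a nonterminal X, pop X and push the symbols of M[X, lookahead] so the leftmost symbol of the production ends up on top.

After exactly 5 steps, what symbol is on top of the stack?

     Stack            Input    Action
  1  $ <S>            p q r $  expand <S> ::= p <F> <N>
  2  $ <N> <F> p      p q r $  match p
  3  $ <N> <F>        q r $    expand <F> ::= <N> q <F>
  4  $ <N> <F> q <N>  q r $    expand <N> ::= epsilon
  5  $ <N> <F> q      q r $    match q
Stack after step 5: $ <N> <F> (top = <F>).

<F>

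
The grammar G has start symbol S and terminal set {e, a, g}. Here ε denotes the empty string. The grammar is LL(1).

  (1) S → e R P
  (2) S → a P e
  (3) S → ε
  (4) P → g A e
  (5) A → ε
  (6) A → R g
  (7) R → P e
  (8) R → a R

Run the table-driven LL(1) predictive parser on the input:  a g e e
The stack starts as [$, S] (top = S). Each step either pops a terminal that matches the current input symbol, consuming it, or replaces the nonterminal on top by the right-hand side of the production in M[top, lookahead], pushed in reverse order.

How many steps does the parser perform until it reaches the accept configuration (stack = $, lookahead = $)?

step 1: stack=$ S  input=a g e e $  — expand S → a P e
step 2: stack=$ e P a  input=a g e e $  — match a
step 3: stack=$ e P  input=g e e $  — expand P → g A e
step 4: stack=$ e e A g  input=g e e $  — match g
step 5: stack=$ e e A  input=e e $  — expand A → ε
step 6: stack=$ e e  input=e e $  — match e
step 7: stack=$ e  input=e $  — match e
Accept reached after 7 steps.

7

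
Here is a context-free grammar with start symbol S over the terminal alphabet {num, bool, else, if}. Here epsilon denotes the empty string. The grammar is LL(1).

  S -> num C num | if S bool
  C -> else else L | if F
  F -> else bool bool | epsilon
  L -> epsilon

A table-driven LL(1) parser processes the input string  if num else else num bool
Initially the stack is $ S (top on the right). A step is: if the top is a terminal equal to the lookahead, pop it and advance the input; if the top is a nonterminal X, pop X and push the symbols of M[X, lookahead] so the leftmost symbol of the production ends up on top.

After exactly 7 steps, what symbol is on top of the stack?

L

step 1: stack=$ S  input=if num else else num bool $  — expand S -> if S bool
step 2: stack=$ bool S if  input=if num else else num bool $  — match if
step 3: stack=$ bool S  input=num else else num bool $  — expand S -> num C num
step 4: stack=$ bool num C num  input=num else else num bool $  — match num
step 5: stack=$ bool num C  input=else else num bool $  — expand C -> else else L
step 6: stack=$ bool num L else else  input=else else num bool $  — match else
step 7: stack=$ bool num L else  input=else num bool $  — match else
Stack after step 7: $ bool num L (top = L).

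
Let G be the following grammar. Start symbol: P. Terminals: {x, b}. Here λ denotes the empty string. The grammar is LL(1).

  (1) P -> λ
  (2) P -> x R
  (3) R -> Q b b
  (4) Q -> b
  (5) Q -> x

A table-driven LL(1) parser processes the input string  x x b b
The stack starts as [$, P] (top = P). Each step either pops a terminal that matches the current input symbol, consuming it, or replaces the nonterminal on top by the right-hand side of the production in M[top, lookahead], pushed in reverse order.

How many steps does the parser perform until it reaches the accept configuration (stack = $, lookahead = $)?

7

step 1: stack=$ P  input=x x b b $  — expand P -> x R
step 2: stack=$ R x  input=x x b b $  — match x
step 3: stack=$ R  input=x b b $  — expand R -> Q b b
step 4: stack=$ b b Q  input=x b b $  — expand Q -> x
step 5: stack=$ b b x  input=x b b $  — match x
step 6: stack=$ b b  input=b b $  — match b
step 7: stack=$ b  input=b $  — match b
Accept reached after 7 steps.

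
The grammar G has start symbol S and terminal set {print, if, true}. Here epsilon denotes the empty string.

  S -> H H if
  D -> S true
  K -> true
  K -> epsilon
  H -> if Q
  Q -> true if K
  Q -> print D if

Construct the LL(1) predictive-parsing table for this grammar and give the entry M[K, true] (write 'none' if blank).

K -> true

FIRST(K): from K->true we get {true}; from K->epsilon we get {epsilon}. So FIRST(K) = {epsilon, true}.
FIRST(H): from H->if Q we get {if}. So FIRST(H) = {if}.
FIRST(Q): from Q->true if K we get {true}; from Q->print D if we get {print}. So FIRST(Q) = {print, true}.
FIRST(S): from S->H H if we get {if}. So FIRST(S) = {if}.
FIRST(D): from D->S true we get {if}. So FIRST(D) = {if}.
FOLLOW(S) includes $ since S is the start symbol.
FOLLOW(Q): in H->if Q, the suffix after Q is empty, so FOLLOW(Q) ⊇ FOLLOW(H) = {if}. Thus FOLLOW(Q) = {if}.
FOLLOW(K): in Q->true if K, the suffix after K is empty, so FOLLOW(K) ⊇ FOLLOW(Q) = {if}. Thus FOLLOW(K) = {if}.
For K -> true: FIRST(true) = {true}, so it goes in M[K, t] for t ∈ {true}.
For K -> epsilon: FIRST(epsilon) = {epsilon}, so it goes in M[K, t] for t ∈ {}; since epsilon ∈ FIRST, also for every t ∈ FOLLOW(K) = {if}.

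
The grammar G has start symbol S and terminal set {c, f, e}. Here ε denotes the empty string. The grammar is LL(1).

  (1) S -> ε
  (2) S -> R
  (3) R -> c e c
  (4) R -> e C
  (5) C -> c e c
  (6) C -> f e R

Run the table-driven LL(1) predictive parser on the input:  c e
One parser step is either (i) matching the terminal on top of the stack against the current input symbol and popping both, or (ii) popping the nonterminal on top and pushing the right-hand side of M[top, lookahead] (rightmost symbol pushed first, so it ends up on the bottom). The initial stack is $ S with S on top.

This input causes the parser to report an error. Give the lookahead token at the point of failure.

$

step 1: stack=$ S  input=c e $  — expand S -> R
step 2: stack=$ R  input=c e $  — expand R -> c e c
step 3: stack=$ c e c  input=c e $  — match c
step 4: stack=$ c e  input=e $  — match e
step 5: stack=$ c  input=$  — error: top is terminal c but lookahead is $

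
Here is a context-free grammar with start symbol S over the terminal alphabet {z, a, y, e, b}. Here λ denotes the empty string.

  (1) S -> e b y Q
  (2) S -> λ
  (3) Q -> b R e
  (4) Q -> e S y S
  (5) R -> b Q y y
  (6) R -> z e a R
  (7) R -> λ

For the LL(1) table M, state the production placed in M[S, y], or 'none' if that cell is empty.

S -> λ

FIRST(S): from S->e b y Q we get {e}; from S->λ we get {λ}. So FIRST(S) = {λ, e}.
FIRST(Q): from Q->b R e we get {b}; from Q->e S y S we get {e}. So FIRST(Q) = {b, e}.
FIRST(R): from R->b Q y y we get {b}; from R->z e a R we get {z}; from R->λ we get {λ}. So FIRST(R) = {λ, b, z}.
FOLLOW(S) includes $ since S is the start symbol.
FOLLOW(S): in Q->e S y S (occurrence 1), S is followed by y S with FIRST {y}; in Q->e S y S (occurrence 2), the suffix after S is empty, so FOLLOW(S) ⊇ FOLLOW(Q) = {$, y}. Thus FOLLOW(S) = {$, y}.
FOLLOW(Q): in S->e b y Q, the suffix after Q is empty, so FOLLOW(Q) ⊇ FOLLOW(S) = {$, y}; in R->b Q y y, Q is followed by y y with FIRST {y}. Thus FOLLOW(Q) = {$, y}.
For S -> e b y Q: FIRST(e b y Q) = {e}, so it goes in M[S, t] for t ∈ {e}.
For S -> λ: FIRST(λ) = {λ}, so it goes in M[S, t] for t ∈ {}; since λ ∈ FIRST, also for every t ∈ FOLLOW(S) = {$, y}.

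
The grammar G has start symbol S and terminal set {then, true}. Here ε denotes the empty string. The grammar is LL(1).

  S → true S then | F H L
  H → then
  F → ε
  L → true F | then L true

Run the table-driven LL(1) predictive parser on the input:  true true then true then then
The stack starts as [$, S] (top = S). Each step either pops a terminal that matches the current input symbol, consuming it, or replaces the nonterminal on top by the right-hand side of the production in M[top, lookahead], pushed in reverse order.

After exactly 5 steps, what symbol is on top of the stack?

     Stack               Input                            Action
  1  $ S                 true true then true then then $  expand S → true S then
  2  $ then S true       true true then true then then $  match true
  3  $ then S            true then true then then $       expand S → true S then
  4  $ then then S true  true then true then then $       match true
  5  $ then then S       then true then then $            expand S → F H L
Stack after step 5: $ then then L H F (top = F).

F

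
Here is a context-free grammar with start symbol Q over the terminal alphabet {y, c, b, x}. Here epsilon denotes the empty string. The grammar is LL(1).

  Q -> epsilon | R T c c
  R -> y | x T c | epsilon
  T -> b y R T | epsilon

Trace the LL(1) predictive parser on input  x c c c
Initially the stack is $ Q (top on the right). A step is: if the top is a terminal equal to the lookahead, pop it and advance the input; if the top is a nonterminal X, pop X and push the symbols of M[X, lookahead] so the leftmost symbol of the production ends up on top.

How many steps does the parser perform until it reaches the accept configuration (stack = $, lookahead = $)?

     Stack          Input      Action
  1  $ Q            x c c c $  expand Q -> R T c c
  2  $ c c T R      x c c c $  expand R -> x T c
  3  $ c c T c T x  x c c c $  match x
  4  $ c c T c T    c c c $    expand T -> epsilon
  5  $ c c T c      c c c $    match c
  6  $ c c T        c c $      expand T -> epsilon
  7  $ c c          c c $      match c
  8  $ c            c $        match c
Accept reached after 8 steps.

8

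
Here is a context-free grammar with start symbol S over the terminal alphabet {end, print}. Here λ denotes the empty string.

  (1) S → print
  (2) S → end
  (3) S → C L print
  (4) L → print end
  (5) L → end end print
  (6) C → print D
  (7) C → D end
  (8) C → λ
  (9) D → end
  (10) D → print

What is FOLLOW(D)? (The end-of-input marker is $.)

{end, print}

FIRST(L) = {end, print}
FIRST(D) = {end, print}
FIRST(C) = {λ, end, print}  (via D end)
FIRST(S) = {end, print}  (via C L print)
FOLLOW(S) includes $ since S is the start symbol.
FOLLOW(S): S appears on no right-hand side. Thus FOLLOW(S) = {$}.
FOLLOW(L): in S→C L print, L is followed by print with FIRST {print}. Thus FOLLOW(L) = {print}.
FOLLOW(C): in S→C L print, C is followed by L print with FIRST {end, print}. Thus FOLLOW(C) = {end, print}.
FOLLOW(D): in C→print D, the suffix after D is empty, so FOLLOW(D) ⊇ FOLLOW(C) = {end, print}; in C→D end, D is followed by end with FIRST {end}. Thus FOLLOW(D) = {end, print}.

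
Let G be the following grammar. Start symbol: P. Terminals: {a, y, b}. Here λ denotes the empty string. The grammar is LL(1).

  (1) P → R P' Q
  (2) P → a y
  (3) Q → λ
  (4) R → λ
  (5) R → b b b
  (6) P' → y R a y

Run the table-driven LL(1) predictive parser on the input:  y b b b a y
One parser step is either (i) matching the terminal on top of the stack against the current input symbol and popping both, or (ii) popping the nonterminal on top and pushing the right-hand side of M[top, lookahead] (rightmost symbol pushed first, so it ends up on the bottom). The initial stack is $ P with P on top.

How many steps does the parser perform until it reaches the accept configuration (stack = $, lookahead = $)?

11

      Stack          Input          Action
   1  $ P            y b b b a y $  expand P → R P' Q
   2  $ Q P' R       y b b b a y $  expand R → λ
   3  $ Q P'         y b b b a y $  expand P' → y R a y
   4  $ Q y a R y    y b b b a y $  match y
   5  $ Q y a R      b b b a y $    expand R → b b b
   6  $ Q y a b b b  b b b a y $    match b
   7  $ Q y a b b    b b a y $      match b
   8  $ Q y a b      b a y $        match b
   9  $ Q y a        a y $          match a
  10  $ Q y          y $            match y
  11  $ Q            $              expand Q → λ
Accept reached after 11 steps.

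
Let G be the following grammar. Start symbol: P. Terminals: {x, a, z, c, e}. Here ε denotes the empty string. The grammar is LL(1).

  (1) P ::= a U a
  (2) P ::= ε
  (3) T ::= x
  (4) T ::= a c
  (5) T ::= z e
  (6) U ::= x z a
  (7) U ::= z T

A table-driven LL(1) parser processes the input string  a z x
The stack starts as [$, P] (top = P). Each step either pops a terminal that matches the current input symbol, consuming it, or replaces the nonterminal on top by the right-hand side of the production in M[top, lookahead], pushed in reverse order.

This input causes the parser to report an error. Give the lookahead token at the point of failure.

     Stack    Input    Action
  1  $ P      a z x $  expand P ::= a U a
  2  $ a U a  a z x $  match a
  3  $ a U    z x $    expand U ::= z T
  4  $ a T z  z x $    match z
  5  $ a T    x $      expand T ::= x
  6  $ a x    x $      match x
  7  $ a      $        error: top is terminal a but lookahead is $

$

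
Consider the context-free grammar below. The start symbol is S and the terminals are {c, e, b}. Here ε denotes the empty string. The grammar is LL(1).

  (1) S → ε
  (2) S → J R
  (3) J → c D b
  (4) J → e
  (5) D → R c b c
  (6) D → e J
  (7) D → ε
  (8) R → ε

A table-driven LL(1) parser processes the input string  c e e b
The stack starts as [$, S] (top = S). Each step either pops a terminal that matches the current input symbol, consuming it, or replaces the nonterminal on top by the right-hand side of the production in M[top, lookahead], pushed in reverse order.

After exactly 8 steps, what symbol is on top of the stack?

R

     Stack      Input      Action
  1  $ S        c e e b $  expand S → J R
  2  $ R J      c e e b $  expand J → c D b
  3  $ R b D c  c e e b $  match c
  4  $ R b D    e e b $    expand D → e J
  5  $ R b J e  e e b $    match e
  6  $ R b J    e b $      expand J → e
  7  $ R b e    e b $      match e
  8  $ R b      b $        match b
Stack after step 8: $ R (top = R).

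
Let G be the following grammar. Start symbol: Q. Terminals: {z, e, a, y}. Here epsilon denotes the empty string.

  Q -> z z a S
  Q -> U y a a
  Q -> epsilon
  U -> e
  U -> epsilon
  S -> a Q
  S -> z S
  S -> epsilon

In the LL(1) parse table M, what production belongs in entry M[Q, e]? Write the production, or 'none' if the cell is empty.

Q -> U y a a

FIRST(U) = {epsilon, e}
FIRST(S) = {epsilon, a, z}
FIRST(Q) = {epsilon, e, y, z}  (via U y a a)
FOLLOW(Q) includes $ since Q is the start symbol.
FOLLOW(Q): in S->a Q, the suffix after Q is empty, so FOLLOW(Q) ⊇ FOLLOW(S) = {$}. Thus FOLLOW(Q) = {$}.
FOLLOW(S): in Q->z z a S, the suffix after S is empty, so FOLLOW(S) ⊇ FOLLOW(Q) = {$}; in S->z S, the suffix after S is empty (adds nothing new). Thus FOLLOW(S) = {$}.
For Q -> z z a S: FIRST(z z a S) = {z}, so it goes in M[Q, t] for t ∈ {z}.
For Q -> U y a a: FIRST(U y a a) = {e, y}, so it goes in M[Q, t] for t ∈ {e, y}.
For Q -> epsilon: FIRST(epsilon) = {epsilon}, so it goes in M[Q, t] for t ∈ {}; since epsilon ∈ FIRST, also for every t ∈ FOLLOW(Q) = {$}.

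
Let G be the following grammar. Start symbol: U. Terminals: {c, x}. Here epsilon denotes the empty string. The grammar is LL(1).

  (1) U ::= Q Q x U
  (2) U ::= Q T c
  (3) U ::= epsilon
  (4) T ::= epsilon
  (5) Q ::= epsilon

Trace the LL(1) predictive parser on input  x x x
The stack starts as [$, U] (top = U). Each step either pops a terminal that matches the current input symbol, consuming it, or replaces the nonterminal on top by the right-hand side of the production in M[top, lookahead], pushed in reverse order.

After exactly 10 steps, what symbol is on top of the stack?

Q

step 1: stack=$ U  input=x x x $  — expand U ::= Q Q x U
step 2: stack=$ U x Q Q  input=x x x $  — expand Q ::= epsilon
step 3: stack=$ U x Q  input=x x x $  — expand Q ::= epsilon
step 4: stack=$ U x  input=x x x $  — match x
step 5: stack=$ U  input=x x $  — expand U ::= Q Q x U
step 6: stack=$ U x Q Q  input=x x $  — expand Q ::= epsilon
step 7: stack=$ U x Q  input=x x $  — expand Q ::= epsilon
step 8: stack=$ U x  input=x x $  — match x
step 9: stack=$ U  input=x $  — expand U ::= Q Q x U
step 10: stack=$ U x Q Q  input=x $  — expand Q ::= epsilon
Stack after step 10: $ U x Q (top = Q).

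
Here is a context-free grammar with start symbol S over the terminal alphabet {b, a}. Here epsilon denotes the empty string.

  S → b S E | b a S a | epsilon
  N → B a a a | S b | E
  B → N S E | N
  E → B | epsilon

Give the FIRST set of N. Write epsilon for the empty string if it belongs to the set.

FIRST(S) = {epsilon, b}
FIRST(N) = {epsilon, a, b}  (via B a a a, S b, E)
FIRST(B) = {epsilon, a, b}  (via N S E, N)
FIRST(E) = {epsilon, a, b}  (via B)

{epsilon, a, b}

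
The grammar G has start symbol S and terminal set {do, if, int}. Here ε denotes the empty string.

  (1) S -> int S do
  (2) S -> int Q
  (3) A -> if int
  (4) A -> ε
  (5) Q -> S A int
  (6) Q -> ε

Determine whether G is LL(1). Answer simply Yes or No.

No

FIRST(S) = {int}
FIRST(A) = {ε, if}
FIRST(Q) = {ε, int}
FOLLOW(S) = {$, do, if, int}
FOLLOW(A) = {int}
FOLLOW(Q) = {$, do, if, int}
Cell M[Q, int] receives both Q -> S A int and Q -> ε — the grammar is not LL(1).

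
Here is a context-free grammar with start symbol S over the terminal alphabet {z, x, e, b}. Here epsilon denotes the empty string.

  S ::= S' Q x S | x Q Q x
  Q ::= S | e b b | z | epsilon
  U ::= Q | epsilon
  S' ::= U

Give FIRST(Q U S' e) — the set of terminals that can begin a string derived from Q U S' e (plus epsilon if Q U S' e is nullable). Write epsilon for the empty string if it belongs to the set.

{e, x, z}

FIRST(S): from S::=S' Q x S we get {e, x, z}; from S::=x Q Q x we get {x}. So FIRST(S) = {e, x, z}.
FIRST(Q): from Q::=S we get {e, x, z}; from Q::=e b b we get {e}; from Q::=z we get {z}; from Q::=epsilon we get {epsilon}. So FIRST(Q) = {epsilon, e, x, z}.
FIRST(U): from U::=Q we get {epsilon, e, x, z}; from U::=epsilon we get {epsilon}. So FIRST(U) = {epsilon, e, x, z}.
FIRST(S'): from S'::=U we get {epsilon, e, x, z}. So FIRST(S') = {epsilon, e, x, z}.
FIRST(Q U S' e): take FIRST of each symbol in turn, carrying on past any symbol whose FIRST contains epsilon; result {e, x, z}.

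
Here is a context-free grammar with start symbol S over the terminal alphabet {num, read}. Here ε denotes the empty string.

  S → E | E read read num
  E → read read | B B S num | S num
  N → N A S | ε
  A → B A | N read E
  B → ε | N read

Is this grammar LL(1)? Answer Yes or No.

FIRST(S) = {read}
FIRST(E) = {read}
FIRST(N) = {ε, read}
FIRST(A) = {read}
FIRST(B) = {ε, read}
FOLLOW(S) = {$, num, read}
FOLLOW(E) = {$, num, read}
FOLLOW(N) = {read}
FOLLOW(A) = {read}
FOLLOW(B) = {read}
Cell M[A, read] receives both A → B A and A → N read E — the grammar is not LL(1).

No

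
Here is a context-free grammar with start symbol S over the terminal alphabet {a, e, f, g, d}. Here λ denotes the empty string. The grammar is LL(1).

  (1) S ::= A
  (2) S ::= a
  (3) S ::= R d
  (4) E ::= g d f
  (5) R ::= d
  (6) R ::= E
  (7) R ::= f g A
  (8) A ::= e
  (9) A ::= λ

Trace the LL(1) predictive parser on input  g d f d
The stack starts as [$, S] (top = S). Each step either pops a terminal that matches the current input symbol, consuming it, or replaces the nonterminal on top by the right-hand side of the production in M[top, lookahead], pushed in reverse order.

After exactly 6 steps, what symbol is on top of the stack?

d

     Stack      Input      Action
  1  $ S        g d f d $  expand S ::= R d
  2  $ d R      g d f d $  expand R ::= E
  3  $ d E      g d f d $  expand E ::= g d f
  4  $ d f d g  g d f d $  match g
  5  $ d f d    d f d $    match d
  6  $ d f      f d $      match f
Stack after step 6: $ d (top = d).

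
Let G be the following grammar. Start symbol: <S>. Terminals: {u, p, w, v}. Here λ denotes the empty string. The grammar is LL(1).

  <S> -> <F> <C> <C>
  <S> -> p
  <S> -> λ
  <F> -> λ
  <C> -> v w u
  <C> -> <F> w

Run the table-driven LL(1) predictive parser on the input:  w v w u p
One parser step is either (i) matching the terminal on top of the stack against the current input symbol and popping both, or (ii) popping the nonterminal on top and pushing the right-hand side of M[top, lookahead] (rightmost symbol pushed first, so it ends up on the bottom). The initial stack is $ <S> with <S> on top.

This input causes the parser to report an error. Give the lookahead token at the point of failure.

p

      Stack          Input        Action
   1  $ <S>          w v w u p $  expand <S> -> <F> <C> <C>
   2  $ <C> <C> <F>  w v w u p $  expand <F> -> λ
   3  $ <C> <C>      w v w u p $  expand <C> -> <F> w
   4  $ <C> w <F>    w v w u p $  expand <F> -> λ
   5  $ <C> w        w v w u p $  match w
   6  $ <C>          v w u p $    expand <C> -> v w u
   7  $ u w v        v w u p $    match v
   8  $ u w          w u p $      match w
   9  $ u            u p $        match u
  10  $              p $          error: stack empty but input remains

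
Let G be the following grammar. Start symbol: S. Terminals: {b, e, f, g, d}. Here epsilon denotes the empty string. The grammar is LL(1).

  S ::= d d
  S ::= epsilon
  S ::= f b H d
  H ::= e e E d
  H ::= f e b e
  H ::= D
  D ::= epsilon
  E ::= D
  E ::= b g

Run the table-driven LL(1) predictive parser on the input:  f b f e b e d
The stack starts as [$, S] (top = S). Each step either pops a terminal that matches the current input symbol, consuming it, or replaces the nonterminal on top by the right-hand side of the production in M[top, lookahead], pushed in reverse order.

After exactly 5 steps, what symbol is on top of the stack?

     Stack        Input            Action
  1  $ S          f b f e b e d $  expand S ::= f b H d
  2  $ d H b f    f b f e b e d $  match f
  3  $ d H b      b f e b e d $    match b
  4  $ d H        f e b e d $      expand H ::= f e b e
  5  $ d e b e f  f e b e d $      match f
Stack after step 5: $ d e b e (top = e).

e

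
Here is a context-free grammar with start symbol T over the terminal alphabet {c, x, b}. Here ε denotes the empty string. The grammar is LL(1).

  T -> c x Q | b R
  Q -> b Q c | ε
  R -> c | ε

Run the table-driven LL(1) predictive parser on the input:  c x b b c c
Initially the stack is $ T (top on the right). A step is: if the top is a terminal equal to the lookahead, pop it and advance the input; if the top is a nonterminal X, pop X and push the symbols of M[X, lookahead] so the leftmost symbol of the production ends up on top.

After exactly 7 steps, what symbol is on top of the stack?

Q

step 1: stack=$ T  input=c x b b c c $  — expand T -> c x Q
step 2: stack=$ Q x c  input=c x b b c c $  — match c
step 3: stack=$ Q x  input=x b b c c $  — match x
step 4: stack=$ Q  input=b b c c $  — expand Q -> b Q c
step 5: stack=$ c Q b  input=b b c c $  — match b
step 6: stack=$ c Q  input=b c c $  — expand Q -> b Q c
step 7: stack=$ c c Q b  input=b c c $  — match b
Stack after step 7: $ c c Q (top = Q).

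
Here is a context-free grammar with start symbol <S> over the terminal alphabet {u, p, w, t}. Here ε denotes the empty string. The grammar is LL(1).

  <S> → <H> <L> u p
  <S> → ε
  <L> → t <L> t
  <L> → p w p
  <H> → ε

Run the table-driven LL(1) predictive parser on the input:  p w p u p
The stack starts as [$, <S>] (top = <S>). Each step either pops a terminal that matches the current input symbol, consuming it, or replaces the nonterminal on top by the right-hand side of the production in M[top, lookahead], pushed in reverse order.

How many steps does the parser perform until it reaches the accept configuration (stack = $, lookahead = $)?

step 1: stack=$ <S>  input=p w p u p $  — expand <S> → <H> <L> u p
step 2: stack=$ p u <L> <H>  input=p w p u p $  — expand <H> → ε
step 3: stack=$ p u <L>  input=p w p u p $  — expand <L> → p w p
step 4: stack=$ p u p w p  input=p w p u p $  — match p
step 5: stack=$ p u p w  input=w p u p $  — match w
step 6: stack=$ p u p  input=p u p $  — match p
step 7: stack=$ p u  input=u p $  — match u
step 8: stack=$ p  input=p $  — match p
Accept reached after 8 steps.

8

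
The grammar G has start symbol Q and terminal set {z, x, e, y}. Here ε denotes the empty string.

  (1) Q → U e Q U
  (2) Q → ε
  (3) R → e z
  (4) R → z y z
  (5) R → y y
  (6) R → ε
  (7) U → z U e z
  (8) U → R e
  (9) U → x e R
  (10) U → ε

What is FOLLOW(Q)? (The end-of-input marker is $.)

FIRST(R) = {ε, e, y, z}
FIRST(U) = {ε, e, x, y, z}  (via R e)
FIRST(Q) = {ε, e, x, y, z}  (via U e Q U)
FOLLOW(Q) includes $ since Q is the start symbol.
FOLLOW(Q): in Q→U e Q U, Q is followed by U with FIRST {ε, e, x, y, z}; in Q→U e Q U, the suffix after Q is nullable (adds nothing new). Thus FOLLOW(Q) = {$, e, x, y, z}.
FOLLOW(U): in Q→U e Q U (occurrence 1), U is followed by e Q U with FIRST {e}; in Q→U e Q U (occurrence 2), the suffix after U is empty, so FOLLOW(U) ⊇ FOLLOW(Q) = {$, e, x, y, z}; in U→z U e z, U is followed by e z with FIRST {e}. Thus FOLLOW(U) = {$, e, x, y, z}.
FOLLOW(R): in U→R e, R is followed by e with FIRST {e}; in U→x e R, the suffix after R is empty, so FOLLOW(R) ⊇ FOLLOW(U) = {$, e, x, y, z}. Thus FOLLOW(R) = {$, e, x, y, z}.

{$, e, x, y, z}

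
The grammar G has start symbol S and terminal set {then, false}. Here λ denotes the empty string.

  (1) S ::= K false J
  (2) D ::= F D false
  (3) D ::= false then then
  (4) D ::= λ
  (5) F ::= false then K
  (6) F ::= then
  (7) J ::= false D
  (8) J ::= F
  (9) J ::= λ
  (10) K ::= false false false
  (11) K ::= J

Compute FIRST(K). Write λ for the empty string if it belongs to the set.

{λ, false, then}

FIRST(F) = {false, then}
FIRST(D) = {λ, false, then}  (via F D false)
FIRST(J) = {λ, false, then}  (via F)
FIRST(K) = {λ, false, then}  (via J)
FIRST(S) = {false, then}  (via K false J)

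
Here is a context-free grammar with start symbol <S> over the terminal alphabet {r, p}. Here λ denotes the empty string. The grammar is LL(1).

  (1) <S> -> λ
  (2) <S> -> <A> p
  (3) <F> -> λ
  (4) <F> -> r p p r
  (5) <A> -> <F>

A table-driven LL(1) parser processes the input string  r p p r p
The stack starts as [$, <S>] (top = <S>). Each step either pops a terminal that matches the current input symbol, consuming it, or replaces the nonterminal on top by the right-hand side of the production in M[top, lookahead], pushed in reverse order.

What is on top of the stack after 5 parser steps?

p

step 1: stack=$ <S>  input=r p p r p $  — expand <S> -> <A> p
step 2: stack=$ p <A>  input=r p p r p $  — expand <A> -> <F>
step 3: stack=$ p <F>  input=r p p r p $  — expand <F> -> r p p r
step 4: stack=$ p r p p r  input=r p p r p $  — match r
step 5: stack=$ p r p p  input=p p r p $  — match p
Stack after step 5: $ p r p (top = p).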